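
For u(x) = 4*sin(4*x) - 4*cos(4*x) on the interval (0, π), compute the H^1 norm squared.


||u||_{H^1(0,π)}^2 = 272*π

u'(x) = 16*sin(4*x) + 16*cos(4*x).
Expand u² and (u')² and integrate term by term on (0, π), using: for integers n ≥ 1, ∫_0^π sin²(nx) dx = ∫_0^π cos²(nx) dx = π/2; for n ≠ n', ∫_0^π sin(nx)sin(n'x) dx = ∫_0^π cos(nx)cos(n'x) dx = 0; and by product-to-sum, ∫_0^π sin(nx)cos(n'x) dx = ½∫_0^π [sin((n+n')x) + sin((n−n')x)] dx, which is 0 when n+n' is even and 2n/(n²−n'²) when n+n' is odd (it need not vanish on (0, π)).
  u² squared terms: (-4)²·∫cos(4x)² dx = 16·π/2 = 8*π;  (4)²·∫sin(4x)² dx = 16·π/2 = 8*π.
  u² cross terms: 2·(-4)·(4)·∫cos(4x)·sin(4x) dx = -32·(0) = 0.
  So ∫_0^π u² dx = 8*π + 8*π + 0 = 16*π.
  (u')² squared terms: (16)²·∫cos(4x)² dx = 256·π/2 = 128*π;  (16)²·∫sin(4x)² dx = 256·π/2 = 128*π.
  (u')² cross terms: 2·(16)·(16)·∫cos(4x)·sin(4x) dx = 512·(0) = 0.
  So ∫_0^π (u')² dx = 128*π + 128*π + 0 = 256*π.
||u||_{H^1}^2 = (16*π) + (256*π) = 272*π.


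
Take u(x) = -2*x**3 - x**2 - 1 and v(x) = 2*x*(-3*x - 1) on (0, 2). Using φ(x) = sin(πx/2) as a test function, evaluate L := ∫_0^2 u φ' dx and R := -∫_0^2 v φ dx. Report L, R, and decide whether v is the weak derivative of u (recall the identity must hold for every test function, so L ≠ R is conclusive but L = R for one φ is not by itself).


LHS = -192/π^3 + 56/π, RHS = -192/π^3 + 56/π. Yes, v = u' weakly.

u(x) = -2*x**3 - x**2 - 1, classical derivative u'(x) = -6*x**2 - 2*x.
φ(x) = sin(πx/2), so φ'(x) = π*cos(π*x/2)/2.
Note φ(0) = φ(2) = 0, so the boundary term u·φ vanishes.
LHS = ∫_0^2 u(x) φ'(x) dx = ∫_0^2 (-π*x^3*cos(π*x/2) - π*x^2*cos(π*x/2)/2 - π*cos(π*x/2)/2) dx. Term by term:
  ∫_0^2 -π*cos(π*x/2)/2 dx = 0;  ∫_0^2 -π*x^3*cos(π*x/2) dx = -192/π^3 + 48/π;  ∫_0^2 -π*x^2*cos(π*x/2)/2 dx = 8/π.
Sum: 0 + -192/π^3 + 48/π + 8/π = -192/π^3 + 56/π.
So LHS = -192/π^3 + 56/π.
∫_0^2 v(x) φ(x) dx = ∫_0^2 (-6*x^2*sin(π*x/2) - 2*x*sin(π*x/2)) dx. Term by term:
  ∫_0^2 -6*x^2*sin(π*x/2) dx = -48/π + 192/π^3;  ∫_0^2 -2*x*sin(π*x/2) dx = -8/π.
Sum: -48/π + 192/π^3 − 8/π = -56/π + 192/π^3.
So RHS = -∫_0^2 v(x) φ(x) dx = -192/π^3 + 56/π.
LHS = RHS, so the identity holds for this test φ.
Moreover u is smooth here and v(x) = u'(x) = -6*x**2 - 2*x pointwise, so the identity holds for every test function. Hence v is the weak derivative of u.


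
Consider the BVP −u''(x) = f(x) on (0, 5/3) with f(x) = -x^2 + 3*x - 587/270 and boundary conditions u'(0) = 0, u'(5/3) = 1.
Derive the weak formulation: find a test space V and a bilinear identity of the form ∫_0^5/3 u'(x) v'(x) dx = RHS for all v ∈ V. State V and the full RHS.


V = H^1(0, 5/3) (v unrestricted at boundary; u is determined up to an additive constant); weak form: ∫_0^5/3 u'v' dx = ∫_0^5/3 (-x^2 + 3*x - 587/270) v dx + v(5/3) for all v ∈ V.

Multiply both sides by a test function v and integrate from 0 to 5/3:
  ∫_0^5/3 −u''(x) v(x) dx = ∫_0^5/3 f(x) v(x) dx.
Integrate the LHS by parts once:
  ∫_0^5/3 −u'' v dx = −[u'(x) v(x)]_0^5/3 + ∫_0^5/3 u'(x) v'(x) dx.
Thus ∫_0^5/3 u'(x) v'(x) dx = ∫_0^5/3 f(x) v(x) dx + [u'(x) v(x)]_0^5/3.
Choose V so that boundary terms are either known or forced to vanish.
u has inhomogeneous Neumann u'(0) = 0, u'(5/3) = 1. [u' v]_0^5/3 = (1)·v(5/3) − (0)·v(0) = v(5/3). Take V = H^1(0, 5/3); boundary term becomes part of RHS.
Weak formulation: find u (satisfying any essential BC) such that ∫_0^5/3 u'(x) v'(x) dx = ∫_0^5/3 f v dx + v(5/3) for all v ∈ V (Neumann data are natural BCs: they enter the RHS as boundary terms).
Substituting f(x) = -x^2 + 3*x - 587/270, the right-hand side is ∫_0^5/3 (-x^2 + 3*x - 587/270) v dx + v(5/3).
Compatibility check (pure Neumann): taking v ≡ 1 ∈ V gives 0 = ∫_0^5/3 f dx + (1) − (0), i.e. ∫_0^5/3 f dx must equal u'(0) − u'(5/3) = -1. Indeed ∫_0^5/3 (-x^2 + 3*x - 587/270) dx = -1, so the data are compatible. The solution is then unique only up to an additive constant (fix it e.g. by requiring ∫_0^5/3 u dx = 0).


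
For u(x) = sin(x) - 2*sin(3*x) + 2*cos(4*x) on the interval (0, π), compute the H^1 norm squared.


||u||_{H^1(0,π)}^2 = 11288/105 + 55*π

u'(x) = -8*sin(4*x) + cos(x) - 6*cos(3*x).
Expand u² and (u')² and integrate term by term on (0, π), using: for integers n ≥ 1, ∫_0^π sin²(nx) dx = ∫_0^π cos²(nx) dx = π/2; for n ≠ n', ∫_0^π sin(nx)sin(n'x) dx = ∫_0^π cos(nx)cos(n'x) dx = 0; and by product-to-sum, ∫_0^π sin(nx)cos(n'x) dx = ½∫_0^π [sin((n+n')x) + sin((n−n')x)] dx, which is 0 when n+n' is even and 2n/(n²−n'²) when n+n' is odd (it need not vanish on (0, π)).
  u² squared terms: (-2)²·∫sin(3x)² dx = 4·π/2 = 2*π;  (2)²·∫cos(4x)² dx = 4·π/2 = 2*π;  (1)²·∫sin(x)² dx = 1·π/2 = π/2.
  u² cross terms: 2·(-2)·(2)·∫sin(3x)·cos(4x) dx = -8·(-6/7) = 48/7;  2·(-2)·(1)·∫sin(3x)·sin(x) dx = -4·(0) = 0;  2·(2)·(1)·∫cos(4x)·sin(x) dx = 4·(-2/15) = -8/15.
  So ∫_0^π u² dx = 2*π + 2*π + π/2 + 48/7 + 0 − 8/15 = 664/105 + 9*π/2.
  (u')² squared terms: (-8)²·∫sin(4x)² dx = 64·π/2 = 32*π;  (-6)²·∫cos(3x)² dx = 36·π/2 = 18*π;  (1)²·∫cos(x)² dx = 1·π/2 = π/2.
  (u')² cross terms: 2·(-8)·(-6)·∫sin(4x)·cos(3x) dx = 96·(8/7) = 768/7;  2·(-8)·(1)·∫sin(4x)·cos(x) dx = -16·(8/15) = -128/15;  2·(-6)·(1)·∫cos(3x)·cos(x) dx = -12·(0) = 0.
  So ∫_0^π (u')² dx = 32*π + 18*π + π/2 + 768/7 − 128/15 + 0 = 10624/105 + 101*π/2.
||u||_{H^1}^2 = (664/105 + 9*π/2) + (10624/105 + 101*π/2) = 11288/105 + 55*π.


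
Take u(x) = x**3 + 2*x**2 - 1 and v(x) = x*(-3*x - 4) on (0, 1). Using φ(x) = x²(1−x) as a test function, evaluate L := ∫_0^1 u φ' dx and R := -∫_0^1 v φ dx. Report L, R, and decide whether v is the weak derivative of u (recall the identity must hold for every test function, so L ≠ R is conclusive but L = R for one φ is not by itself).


LHS = -3/10, RHS = 3/10. No, v is not the weak derivative of u.

u(x) = x**3 + 2*x**2 - 1, classical derivative u'(x) = 3*x**2 + 4*x.
φ(x) = x²(1−x), so φ'(x) = x*(2 - 3*x).
Note φ(0) = φ(1) = 0, so the boundary term u·φ vanishes.
LHS = ∫_0^1 u(x) φ'(x) dx = ∫_0^1 (-3*x^5 - 4*x^4 + 4*x^3 + 3*x^2 - 2*x) dx. Term by term:
  ∫_0^1 -3*x^5 dx = -1/2;  ∫_0^1 -4*x^4 dx = -4/5;  ∫_0^1 4*x^3 dx = 1;
  ∫_0^1 3*x^2 dx = 1;  ∫_0^1 -2*x dx = -1.
Sum: -1/2 − 4/5 + 1 + 1 − 1 = -3/10.
So LHS = -3/10.
∫_0^1 v(x) φ(x) dx = ∫_0^1 (3*x^5 + x^4 - 4*x^3) dx. Term by term:
  ∫_0^1 3*x^5 dx = 1/2;  ∫_0^1 x^4 dx = 1/5;  ∫_0^1 -4*x^3 dx = -1.
Sum: 1/2 + 1/5 − 1 = -3/10.
So RHS = -∫_0^1 v(x) φ(x) dx = 3/10.
LHS − RHS = -3/5 ≠ 0, so the identity fails.
(For a valid weak derivative the identity must hold for EVERY test function, in particular this one. The failure shows v is NOT the weak derivative of u.)
Correct weak derivative would be u'(x) = 3*x**2 + 4*x.


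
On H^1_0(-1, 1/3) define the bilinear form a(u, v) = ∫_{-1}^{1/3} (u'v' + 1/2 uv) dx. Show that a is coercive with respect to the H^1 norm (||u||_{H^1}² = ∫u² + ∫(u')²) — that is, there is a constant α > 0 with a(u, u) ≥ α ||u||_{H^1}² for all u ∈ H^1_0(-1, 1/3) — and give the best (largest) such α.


α = (8 + 9*π^2)/(16 + 9*π^2)

Coercivity of a(·,·) on H^1_0(-1, 1/3) means a(u, u) ≥ α ||u||_{H^1}² for every u ∈ H^1_0.
The interval has length L = 4/3, and Poincaré/coercivity depend only on L. Here a(u, u) = ∫(u')² + (1/2)·∫u².
Here 0 < c = 1/2 < 1. The condition a(u,u) ≥ α||u||_{H^1}² reads (1−α)∫(u')² ≥ (α−c)∫u². Any admissible α is ≤ 1 (rapidly oscillating u have ∫u²/∫(u')² → 0), and α = 1 would force 0 ≥ (1−c)∫u², impossible since c < 1; so 1−α > 0. By the sharp Poincaré inequality on H^1_0 of an interval of length L, ∫(u')² ≥ (π/L)²∫u² with equality for the first sine mode sin(π(x−x₀)/L) (x₀ the left endpoint), so the inequality holds for all u iff (1−α)(π/L)² ≥ α − c, i.e. α ≤ ((π/L)² + c)/((π/L)² + 1) = (1 + c(L/π)²)/(1 + (L/π)²). With (π/L)² = 9*π^2/16 and c = 1/2, the largest admissible constant is α = ((π/L)² + c)/((π/L)² + 1).
Simplifying, α = (8 + 9*π^2)/(16 + 9*π^2).


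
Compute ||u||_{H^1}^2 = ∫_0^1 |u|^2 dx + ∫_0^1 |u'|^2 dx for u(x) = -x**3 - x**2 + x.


||u||_{H^1}^2 = 227/70

The H^1 norm (squared) on an interval (0, L) is
  ||u||_{H^1}^2 = ∫_0^L u(x)^2 dx + ∫_0^L u'(x)^2 dx.
Compute u'(x) = -3*x**2 - 2*x + 1.
Then u(x)^2 = x**6 + 2*x**5 - x**4 - 2*x**3 + x**2 and u'(x)^2 = 9*x**4 + 12*x**3 - 2*x**2 - 4*x + 1.
Integrate each monomial from 0 to 1 using ∫_0^1 c·x^n dx = c·1^(n+1)/(n+1):
  ∫_0^1 u(x)^2 dx = ∫_0^1 (x^6 + 2*x^5 - x^4 - 2*x^3 + x^2) dx. Term by term:
    ∫_0^1 x^6 dx = 1/7;  ∫_0^1 2*x^5 dx = 1/3;  ∫_0^1 -x^4 dx = -1/5;
    ∫_0^1 -2*x^3 dx = -1/2;  ∫_0^1 x^2 dx = 1/3.
  Sum: 1/7 + 1/3 − 1/5 − 1/2 + 1/3 = 23/210.
  ∫_0^1 u'(x)^2 dx = ∫_0^1 (9*x^4 + 12*x^3 - 2*x^2 - 4*x + 1) dx. Term by term:
    ∫_0^1 9*x^4 dx = 9/5;  ∫_0^1 12*x^3 dx = 3;  ∫_0^1 -2*x^2 dx = -2/3;
    ∫_0^1 -4*x dx = -2;  ∫_0^1 1 dx = 1.
  Sum: 9/5 + 3 − 2/3 − 2 + 1 = 47/15.
Adding: ||u||_{H^1}^2 = 23/210 + 47/15 = 227/70.


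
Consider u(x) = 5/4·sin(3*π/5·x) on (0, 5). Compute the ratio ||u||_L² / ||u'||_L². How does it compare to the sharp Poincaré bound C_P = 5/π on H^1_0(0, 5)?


||u||_L² / ||u'||_L² = 5/(3*π) < C_P = 5/π.

u(x) = 5/4·sin(3*π/5·x), so u'(x) = 3*π*cos(3*π*x/5)/4.
Writing u(x) = A·sin(kπx/L) with A = 5/4 and k = 3, use ∫_0^L sin²(kπx/L) dx = L/2 and ∫_0^L cos²(kπx/L) dx = L/2.
u² = 25/16·sin²(3*π/5·x) and (u')² = 9*π^2/16·cos²(3*π/5·x), and each of sin², cos² integrates to L/2 = 5/2 over (0, 5).
∫_0^5 u² dx = 125/32, so ||u||_L² = 5*sqrt(10)/8.
∫_0^5 (u')² dx = 45*π^2/32, so ||u'||_L² = 3*sqrt(10)*π/8.
Ratio ||u||_L² / ||u'||_L² = 5/(3*π).
Sharp Poincaré constant on H^1_0(0, 5) is C_P = L/π = 5/π, achieved by sin(π/5·x).
This is the k = 3 harmonic; the ratio L/(kπ) is strictly less than C_P = L/π, consistent with the sharp inequality ||u||_L² ≤ C_P ||u'||_L².


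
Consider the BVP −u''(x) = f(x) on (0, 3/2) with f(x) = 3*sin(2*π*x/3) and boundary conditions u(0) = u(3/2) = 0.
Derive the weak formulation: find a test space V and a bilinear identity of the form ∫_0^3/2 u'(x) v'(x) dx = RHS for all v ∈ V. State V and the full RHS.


V = H^1_0(0, 3/2) (so v(0) = v(3/2) = 0); weak form: ∫_0^3/2 u'v' dx = ∫_0^3/2 (3*sin(2*π*x/3)) v dx for all v ∈ V.

Multiply both sides by a test function v and integrate from 0 to 3/2:
  ∫_0^3/2 −u''(x) v(x) dx = ∫_0^3/2 f(x) v(x) dx.
Integrate the LHS by parts once:
  ∫_0^3/2 −u'' v dx = −[u'(x) v(x)]_0^3/2 + ∫_0^3/2 u'(x) v'(x) dx.
Thus ∫_0^3/2 u'(x) v'(x) dx = ∫_0^3/2 f(x) v(x) dx + [u'(x) v(x)]_0^3/2.
Choose V so that boundary terms are either known or forced to vanish.
u is Dirichlet: u(0) = u(3/2) = 0. Let V = H^1_0(0, 3/2); then v(0) = v(3/2) = 0, and [u' v]_0^3/2 = 0.
Weak formulation: find u (satisfying any essential BC) such that ∫_0^3/2 u'(x) v'(x) dx = ∫_0^3/2 f v dx for all v ∈ V.
Substituting f(x) = 3*sin(2*π*x/3), the right-hand side is ∫_0^3/2 (3*sin(2*π*x/3)) v dx.


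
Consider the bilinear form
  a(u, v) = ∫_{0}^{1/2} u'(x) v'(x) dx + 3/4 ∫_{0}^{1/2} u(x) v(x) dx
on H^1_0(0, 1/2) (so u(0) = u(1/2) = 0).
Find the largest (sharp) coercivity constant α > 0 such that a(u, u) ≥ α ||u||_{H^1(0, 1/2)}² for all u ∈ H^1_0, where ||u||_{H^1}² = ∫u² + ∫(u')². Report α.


α = (3 + 16*π^2)/(4*(1 + 4*π^2))

Coercivity of a(·,·) on H^1_0(0, 1/2) means a(u, u) ≥ α ||u||_{H^1}² for every u ∈ H^1_0.
The interval has length L = 1/2, and Poincaré/coercivity depend only on L. Here a(u, u) = ∫(u')² + (3/4)·∫u².
Here 0 < c = 3/4 < 1. The condition a(u,u) ≥ α||u||_{H^1}² reads (1−α)∫(u')² ≥ (α−c)∫u². Any admissible α is ≤ 1 (rapidly oscillating u have ∫u²/∫(u')² → 0), and α = 1 would force 0 ≥ (1−c)∫u², impossible since c < 1; so 1−α > 0. By the sharp Poincaré inequality on H^1_0 of an interval of length L, ∫(u')² ≥ (π/L)²∫u² with equality for the first sine mode sin(π(x−x₀)/L) (x₀ the left endpoint), so the inequality holds for all u iff (1−α)(π/L)² ≥ α − c, i.e. α ≤ ((π/L)² + c)/((π/L)² + 1) = (1 + c(L/π)²)/(1 + (L/π)²). With (π/L)² = 4*π^2 and c = 3/4, the largest admissible constant is α = ((π/L)² + c)/((π/L)² + 1).
Simplifying, α = (3 + 16*π^2)/(4*(1 + 4*π^2)).


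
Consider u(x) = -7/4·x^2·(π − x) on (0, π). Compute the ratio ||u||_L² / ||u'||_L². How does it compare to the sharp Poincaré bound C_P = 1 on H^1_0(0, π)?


||u||_L² / ||u'||_L² = sqrt(14)*π/14 < C_P = 1.

u(x) = -7/4·x^2·(π − x), so u'(x) = 7*x*(3*x - 2*π)/4.
u(x) = -7/4·x^2·(π − x) vanishes at x = 0 and x = π, so u ∈ H^1_0(0, π). Differentiate via the product rule and integrate the resulting polynomials term by term.
  ∫_0^π u² dx = ∫_0^π (49*x^6/16 - 49*π*x^5/8 + 49*π^2*x^4/16) dx. Term by term:
    ∫_0^π 49*x^6/16 dx = 7*π^7/16;  ∫_0^π -49*π*x^5/8 dx = -49*π^7/48;  ∫_0^π 49*π^2*x^4/16 dx = 49*π^7/80.
  Sum: 7*π^7/16 − 49*π^7/48 + 49*π^7/80 = 7*π^7/240.
  ∫_0^π (u')² dx = ∫_0^π (441*x^4/16 - 147*π*x^3/4 + 49*π^2*x^2/4) dx. Term by term:
    ∫_0^π 441*x^4/16 dx = 441*π^5/80;  ∫_0^π -147*π*x^3/4 dx = -147*π^5/16;  ∫_0^π 49*π^2*x^2/4 dx = 49*π^5/12.
  Sum: 441*π^5/80 − 147*π^5/16 + 49*π^5/12 = 49*π^5/120.
∫_0^π u² dx = 7*π^7/240, so ||u||_L² = sqrt(105)*π^(7/2)/60.
∫_0^π (u')² dx = 49*π^5/120, so ||u'||_L² = 7*sqrt(30)*π^(5/2)/60.
Ratio ||u||_L² / ||u'||_L² = sqrt(14)*π/14.
Sharp Poincaré constant on H^1_0(0, π) is C_P = L/π = 1, achieved by sin(x).
A polynomial bump cannot attain the sharp Poincaré constant (only the first sine eigenfunction does), so the ratio is strictly less than C_P, consistent with ||u||_L² ≤ C_P ||u'||_L².


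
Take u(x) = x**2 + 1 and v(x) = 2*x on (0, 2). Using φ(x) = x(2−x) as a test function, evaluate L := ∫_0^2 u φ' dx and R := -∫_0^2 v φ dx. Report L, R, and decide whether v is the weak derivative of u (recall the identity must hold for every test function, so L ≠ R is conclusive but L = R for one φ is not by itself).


LHS = -8/3, RHS = -8/3. Yes, v = u' weakly.

u(x) = x**2 + 1, classical derivative u'(x) = 2*x.
φ(x) = x(2−x), so φ'(x) = 2 - 2*x.
Note φ(0) = φ(2) = 0, so the boundary term u·φ vanishes.
LHS = ∫_0^2 u(x) φ'(x) dx = ∫_0^2 (-2*x^3 + 2*x^2 - 2*x + 2) dx. Term by term:
  ∫_0^2 -2*x^3 dx = -8;  ∫_0^2 2*x^2 dx = 16/3;  ∫_0^2 -2*x dx = -4;
  ∫_0^2 2 dx = 4.
Sum: -8 + 16/3 − 4 + 4 = -8/3.
So LHS = -8/3.
∫_0^2 v(x) φ(x) dx = ∫_0^2 (-2*x^3 + 4*x^2) dx. Term by term:
  ∫_0^2 -2*x^3 dx = -8;  ∫_0^2 4*x^2 dx = 32/3.
Sum: -8 + 32/3 = 8/3.
So RHS = -∫_0^2 v(x) φ(x) dx = -8/3.
LHS = RHS, so the identity holds for this test φ.
Moreover u is smooth here and v(x) = u'(x) = 2*x pointwise, so the identity holds for every test function. Hence v is the weak derivative of u.


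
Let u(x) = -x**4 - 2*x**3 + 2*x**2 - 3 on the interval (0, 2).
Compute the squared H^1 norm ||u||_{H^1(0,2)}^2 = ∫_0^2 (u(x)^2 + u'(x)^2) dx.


||u||_{H^1}^2 = 276694/315

The H^1 norm (squared) on an interval (0, L) is
  ||u||_{H^1}^2 = ∫_0^L u(x)^2 dx + ∫_0^L u'(x)^2 dx.
Compute u'(x) = -4*x**3 - 6*x**2 + 4*x.
Then u(x)^2 = x**8 + 4*x**7 - 8*x**5 + 10*x**4 + 12*x**3 - 12*x**2 + 9 and u'(x)^2 = 16*x**6 + 48*x**5 + 4*x**4 - 48*x**3 + 16*x**2.
Integrate each monomial from 0 to 2 using ∫_0^2 c·x^n dx = c·2^(n+1)/(n+1):
  ∫_0^2 u(x)^2 dx = ∫_0^2 (x^8 + 4*x^7 - 8*x^5 + 10*x^4 + 12*x^3 - 12*x^2 + 9) dx. Term by term:
    ∫_0^2 x^8 dx = 512/9;  ∫_0^2 4*x^7 dx = 128;  ∫_0^2 -8*x^5 dx = -256/3;
    ∫_0^2 10*x^4 dx = 64;  ∫_0^2 12*x^3 dx = 48;  ∫_0^2 -12*x^2 dx = -32;
    ∫_0^2 9 dx = 18.
  Sum: 512/9 + 128 − 256/3 + 64 + 48 − 32 + 18 = 1778/9.
  ∫_0^2 u'(x)^2 dx = ∫_0^2 (16*x^6 + 48*x^5 + 4*x^4 - 48*x^3 + 16*x^2) dx. Term by term:
    ∫_0^2 16*x^6 dx = 2048/7;  ∫_0^2 48*x^5 dx = 512;  ∫_0^2 4*x^4 dx = 128/5;
    ∫_0^2 -48*x^3 dx = -192;  ∫_0^2 16*x^2 dx = 128/3.
  Sum: 2048/7 + 512 + 128/5 − 192 + 128/3 = 71488/105.
Adding: ||u||_{H^1}^2 = 1778/9 + 71488/105 = 276694/315.


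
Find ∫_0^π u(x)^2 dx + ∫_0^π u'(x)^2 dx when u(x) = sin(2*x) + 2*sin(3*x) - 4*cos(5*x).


||u||_{H^1(0,π)}^2 = 832/21 + 461*π/2

u'(x) = 20*sin(5*x) + 2*cos(2*x) + 6*cos(3*x).
Expand u² and (u')² and integrate term by term on (0, π), using: for integers n ≥ 1, ∫_0^π sin²(nx) dx = ∫_0^π cos²(nx) dx = π/2; for n ≠ n', ∫_0^π sin(nx)sin(n'x) dx = ∫_0^π cos(nx)cos(n'x) dx = 0; and by product-to-sum, ∫_0^π sin(nx)cos(n'x) dx = ½∫_0^π [sin((n+n')x) + sin((n−n')x)] dx, which is 0 when n+n' is even and 2n/(n²−n'²) when n+n' is odd (it need not vanish on (0, π)).
  u² squared terms: (-4)²·∫cos(5x)² dx = 16·π/2 = 8*π;  (2)²·∫sin(3x)² dx = 4·π/2 = 2*π;  (1)²·∫sin(2x)² dx = 1·π/2 = π/2.
  u² cross terms: 2·(-4)·(2)·∫cos(5x)·sin(3x) dx = -16·(0) = 0;  2·(-4)·(1)·∫cos(5x)·sin(2x) dx = -8·(-4/21) = 32/21;  2·(2)·(1)·∫sin(3x)·sin(2x) dx = 4·(0) = 0.
  So ∫_0^π u² dx = 8*π + 2*π + π/2 + 0 + 32/21 + 0 = 32/21 + 21*π/2.
  (u')² squared terms: (2)²·∫cos(2x)² dx = 4·π/2 = 2*π;  (6)²·∫cos(3x)² dx = 36·π/2 = 18*π;  (20)²·∫sin(5x)² dx = 400·π/2 = 200*π.
  (u')² cross terms: 2·(2)·(6)·∫cos(2x)·cos(3x) dx = 24·(0) = 0;  2·(2)·(20)·∫cos(2x)·sin(5x) dx = 80·(10/21) = 800/21;  2·(6)·(20)·∫cos(3x)·sin(5x) dx = 240·(0) = 0.
  So ∫_0^π (u')² dx = 2*π + 18*π + 200*π + 0 + 800/21 + 0 = 800/21 + 220*π.
||u||_{H^1}^2 = (32/21 + 21*π/2) + (800/21 + 220*π) = 832/21 + 461*π/2.


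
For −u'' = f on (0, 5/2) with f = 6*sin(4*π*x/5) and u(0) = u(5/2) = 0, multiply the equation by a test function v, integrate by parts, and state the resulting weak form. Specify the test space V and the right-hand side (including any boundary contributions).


V = H^1_0(0, 5/2) (so v(0) = v(5/2) = 0); weak form: ∫_0^5/2 u'v' dx = ∫_0^5/2 (6*sin(4*π*x/5)) v dx for all v ∈ V.

Multiply both sides by a test function v and integrate from 0 to 5/2:
  ∫_0^5/2 −u''(x) v(x) dx = ∫_0^5/2 f(x) v(x) dx.
Integrate the LHS by parts once:
  ∫_0^5/2 −u'' v dx = −[u'(x) v(x)]_0^5/2 + ∫_0^5/2 u'(x) v'(x) dx.
Thus ∫_0^5/2 u'(x) v'(x) dx = ∫_0^5/2 f(x) v(x) dx + [u'(x) v(x)]_0^5/2.
Choose V so that boundary terms are either known or forced to vanish.
u is Dirichlet: u(0) = u(5/2) = 0. Let V = H^1_0(0, 5/2); then v(0) = v(5/2) = 0, and [u' v]_0^5/2 = 0.
Weak formulation: find u (satisfying any essential BC) such that ∫_0^5/2 u'(x) v'(x) dx = ∫_0^5/2 f v dx for all v ∈ V.
Substituting f(x) = 6*sin(4*π*x/5), the right-hand side is ∫_0^5/2 (6*sin(4*π*x/5)) v dx.


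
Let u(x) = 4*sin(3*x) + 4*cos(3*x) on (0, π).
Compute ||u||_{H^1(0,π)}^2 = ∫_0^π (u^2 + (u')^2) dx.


||u||_{H^1(0,π)}^2 = 160*π

u'(x) = -12*sin(3*x) + 12*cos(3*x).
Expand u² and (u')² and integrate term by term on (0, π), using: for integers n ≥ 1, ∫_0^π sin²(nx) dx = ∫_0^π cos²(nx) dx = π/2; for n ≠ n', ∫_0^π sin(nx)sin(n'x) dx = ∫_0^π cos(nx)cos(n'x) dx = 0; and by product-to-sum, ∫_0^π sin(nx)cos(n'x) dx = ½∫_0^π [sin((n+n')x) + sin((n−n')x)] dx, which is 0 when n+n' is even and 2n/(n²−n'²) when n+n' is odd (it need not vanish on (0, π)).
  u² squared terms: (4)²·∫cos(3x)² dx = 16·π/2 = 8*π;  (4)²·∫sin(3x)² dx = 16·π/2 = 8*π.
  u² cross terms: 2·(4)·(4)·∫cos(3x)·sin(3x) dx = 32·(0) = 0.
  So ∫_0^π u² dx = 8*π + 8*π + 0 = 16*π.
  (u')² squared terms: (-12)²·∫sin(3x)² dx = 144·π/2 = 72*π;  (12)²·∫cos(3x)² dx = 144·π/2 = 72*π.
  (u')² cross terms: 2·(-12)·(12)·∫sin(3x)·cos(3x) dx = -288·(0) = 0.
  So ∫_0^π (u')² dx = 72*π + 72*π + 0 = 144*π.
||u||_{H^1}^2 = (16*π) + (144*π) = 160*π.


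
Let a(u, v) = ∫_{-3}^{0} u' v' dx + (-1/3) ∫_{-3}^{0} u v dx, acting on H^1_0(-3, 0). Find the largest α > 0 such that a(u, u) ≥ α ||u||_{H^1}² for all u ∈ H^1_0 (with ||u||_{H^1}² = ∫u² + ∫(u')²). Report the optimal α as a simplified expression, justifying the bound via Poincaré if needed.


α = (-3 + π^2)/(9 + π^2)

Coercivity of a(·,·) on H^1_0(-3, 0) means a(u, u) ≥ α ||u||_{H^1}² for every u ∈ H^1_0.
The interval has length L = 3, and Poincaré/coercivity depend only on L. Here a(u, u) = ∫(u')² + (-1/3)·∫u².
Here c = -1/3 < 0 with |c| < (π/L)² = π^2/9, so coercivity still holds. The condition a(u,u) ≥ α||u||_{H^1}² reads (1−α)∫(u')² ≥ (α−c)∫u². Any admissible α is ≤ 1 (rapidly oscillating u have ∫u²/∫(u')² → 0), and α = 1 would force 0 ≥ (1−c)∫u², impossible since c < 1; so 1−α > 0. By the sharp Poincaré inequality on H^1_0 of an interval of length L, ∫(u')² ≥ (π/L)²∫u² with equality for the first sine mode sin(π(x−x₀)/L) (x₀ the left endpoint), so the inequality holds for all u iff (1−α)(π/L)² ≥ α − c, i.e. α ≤ ((π/L)² + c)/((π/L)² + 1) = (1 + c(L/π)²)/(1 + (L/π)²). (Direct route, valid since c ≤ 0: Poincaré gives c∫u² ≥ c(L/π)²∫(u')², so a(u,u) ≥ (1 + c(L/π)²)∫(u')², while ||u||_{H^1}² ≤ (1 + (L/π)²)∫(u')²; dividing yields the same α.) With (π/L)² = π^2/9 and c = -1/3, the largest admissible constant is α = ((π/L)² + c)/((π/L)² + 1).
Simplifying, α = (-3 + π^2)/(9 + π^2).


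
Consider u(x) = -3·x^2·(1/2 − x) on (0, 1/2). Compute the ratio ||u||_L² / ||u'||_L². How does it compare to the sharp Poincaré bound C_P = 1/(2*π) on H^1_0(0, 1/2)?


||u||_L² / ||u'||_L² = sqrt(14)/28 < C_P = 1/(2*π).

u(x) = -3·x^2·(1/2 − x), so u'(x) = 3*x*(3*x - 1).
u(x) = -3·x^2·(1/2 − x) vanishes at x = 0 and x = 1/2, so u ∈ H^1_0(0, 1/2). Differentiate via the product rule and integrate the resulting polynomials term by term.
  ∫_0^1/2 u² dx = ∫_0^1/2 (9*x^6 - 9*x^5 + 9*x^4/4) dx. Term by term:
    ∫_0^1/2 9*x^6 dx = 9/896;  ∫_0^1/2 -9*x^5 dx = -3/128;  ∫_0^1/2 9*x^4/4 dx = 9/640.
  Sum: 9/896 − 3/128 + 9/640 = 3/4480.
  ∫_0^1/2 (u')² dx = ∫_0^1/2 (81*x^4 - 54*x^3 + 9*x^2) dx. Term by term:
    ∫_0^1/2 81*x^4 dx = 81/160;  ∫_0^1/2 -54*x^3 dx = -27/32;  ∫_0^1/2 9*x^2 dx = 3/8.
  Sum: 81/160 − 27/32 + 3/8 = 3/80.
∫_0^1/2 u² dx = 3/4480, so ||u||_L² = sqrt(210)/560.
∫_0^1/2 (u')² dx = 3/80, so ||u'||_L² = sqrt(15)/20.
Ratio ||u||_L² / ||u'||_L² = sqrt(14)/28.
Sharp Poincaré constant on H^1_0(0, 1/2) is C_P = L/π = 1/(2*π), achieved by sin(2*π·x).
A polynomial bump cannot attain the sharp Poincaré constant (only the first sine eigenfunction does), so the ratio is strictly less than C_P, consistent with ||u||_L² ≤ C_P ||u'||_L².


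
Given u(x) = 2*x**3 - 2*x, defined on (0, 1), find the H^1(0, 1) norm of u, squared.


||u||_{H^1}^2 = 368/105

The H^1 norm (squared) on an interval (0, L) is
  ||u||_{H^1}^2 = ∫_0^L u(x)^2 dx + ∫_0^L u'(x)^2 dx.
Compute u'(x) = 6*x**2 - 2.
Then u(x)^2 = 4*x**6 - 8*x**4 + 4*x**2 and u'(x)^2 = 36*x**4 - 24*x**2 + 4.
Integrate each monomial from 0 to 1 using ∫_0^1 c·x^n dx = c·1^(n+1)/(n+1):
  ∫_0^1 u(x)^2 dx = ∫_0^1 (4*x^6 - 8*x^4 + 4*x^2) dx. Term by term:
    ∫_0^1 4*x^6 dx = 4/7;  ∫_0^1 -8*x^4 dx = -8/5;  ∫_0^1 4*x^2 dx = 4/3.
  Sum: 4/7 − 8/5 + 4/3 = 32/105.
  ∫_0^1 u'(x)^2 dx = ∫_0^1 (36*x^4 - 24*x^2 + 4) dx. Term by term:
    ∫_0^1 36*x^4 dx = 36/5;  ∫_0^1 -24*x^2 dx = -8;  ∫_0^1 4 dx = 4.
  Sum: 36/5 − 8 + 4 = 16/5.
Adding: ||u||_{H^1}^2 = 32/105 + 16/5 = 368/105.


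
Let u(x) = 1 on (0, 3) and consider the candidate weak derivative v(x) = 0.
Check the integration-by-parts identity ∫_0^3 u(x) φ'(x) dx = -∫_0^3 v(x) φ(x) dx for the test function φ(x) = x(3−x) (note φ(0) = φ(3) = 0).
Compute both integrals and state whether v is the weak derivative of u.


LHS = 0, RHS = 0. Yes, v = u' weakly.

u(x) = 1, classical derivative u'(x) = 0.
φ(x) = x(3−x), so φ'(x) = 3 - 2*x.
Note φ(0) = φ(3) = 0, so the boundary term u·φ vanishes.
LHS = ∫_0^3 u(x) φ'(x) dx = ∫_0^3 (3 - 2*x) dx. Term by term:
  ∫_0^3 -2*x dx = -9;  ∫_0^3 3 dx = 9.
Sum: -9 + 9 = 0.
So LHS = 0.
∫_0^3 v(x) φ(x) dx = ∫_0^3 (0) dx. Term by term:
  ∫_0^3 0 dx = 0.
So RHS = -∫_0^3 v(x) φ(x) dx = 0.
LHS = RHS, so the identity holds for this test φ.
Moreover u is smooth here and v(x) = u'(x) = 0 pointwise, so the identity holds for every test function. Hence v is the weak derivative of u.


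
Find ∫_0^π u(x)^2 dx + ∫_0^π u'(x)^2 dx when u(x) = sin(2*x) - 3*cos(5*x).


||u||_{H^1(0,π)}^2 = 208/7 + 239*π/2

u'(x) = 15*sin(5*x) + 2*cos(2*x).
Expand u² and (u')² and integrate term by term on (0, π), using: for integers n ≥ 1, ∫_0^π sin²(nx) dx = ∫_0^π cos²(nx) dx = π/2; for n ≠ n', ∫_0^π sin(nx)sin(n'x) dx = ∫_0^π cos(nx)cos(n'x) dx = 0; and by product-to-sum, ∫_0^π sin(nx)cos(n'x) dx = ½∫_0^π [sin((n+n')x) + sin((n−n')x)] dx, which is 0 when n+n' is even and 2n/(n²−n'²) when n+n' is odd (it need not vanish on (0, π)).
  u² squared terms: (-3)²·∫cos(5x)² dx = 9·π/2 = 9*π/2;  (1)²·∫sin(2x)² dx = 1·π/2 = π/2.
  u² cross terms: 2·(-3)·(1)·∫cos(5x)·sin(2x) dx = -6·(-4/21) = 8/7.
  So ∫_0^π u² dx = 9*π/2 + π/2 + 8/7 = 8/7 + 5*π.
  (u')² squared terms: (2)²·∫cos(2x)² dx = 4·π/2 = 2*π;  (15)²·∫sin(5x)² dx = 225·π/2 = 225*π/2.
  (u')² cross terms: 2·(2)·(15)·∫cos(2x)·sin(5x) dx = 60·(10/21) = 200/7.
  So ∫_0^π (u')² dx = 2*π + 225*π/2 + 200/7 = 200/7 + 229*π/2.
||u||_{H^1}^2 = (8/7 + 5*π) + (200/7 + 229*π/2) = 208/7 + 239*π/2.


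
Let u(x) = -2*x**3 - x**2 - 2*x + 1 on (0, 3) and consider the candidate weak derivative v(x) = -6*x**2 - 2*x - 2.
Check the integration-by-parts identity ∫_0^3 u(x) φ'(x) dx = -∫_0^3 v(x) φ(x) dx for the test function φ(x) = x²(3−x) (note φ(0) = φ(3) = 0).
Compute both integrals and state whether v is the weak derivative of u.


LHS = 918/5, RHS = 918/5. Yes, v = u' weakly.

u(x) = -2*x**3 - x**2 - 2*x + 1, classical derivative u'(x) = -6*x**2 - 2*x - 2.
φ(x) = x²(3−x), so φ'(x) = 3*x*(2 - x).
Note φ(0) = φ(3) = 0, so the boundary term u·φ vanishes.
LHS = ∫_0^3 u(x) φ'(x) dx = ∫_0^3 (6*x^5 - 9*x^4 - 15*x^2 + 6*x) dx. Term by term:
  ∫_0^3 6*x^5 dx = 729;  ∫_0^3 -9*x^4 dx = -2187/5;  ∫_0^3 -15*x^2 dx = -135;
  ∫_0^3 6*x dx = 27.
Sum: 729 − 2187/5 − 135 + 27 = 918/5.
So LHS = 918/5.
∫_0^3 v(x) φ(x) dx = ∫_0^3 (6*x^5 - 16*x^4 - 4*x^3 - 6*x^2) dx. Term by term:
  ∫_0^3 6*x^5 dx = 729;  ∫_0^3 -16*x^4 dx = -3888/5;  ∫_0^3 -4*x^3 dx = -81;
  ∫_0^3 -6*x^2 dx = -54.
Sum: 729 − 3888/5 − 81 − 54 = -918/5.
So RHS = -∫_0^3 v(x) φ(x) dx = 918/5.
LHS = RHS, so the identity holds for this test φ.
Moreover u is smooth here and v(x) = u'(x) = -6*x**2 - 2*x - 2 pointwise, so the identity holds for every test function. Hence v is the weak derivative of u.


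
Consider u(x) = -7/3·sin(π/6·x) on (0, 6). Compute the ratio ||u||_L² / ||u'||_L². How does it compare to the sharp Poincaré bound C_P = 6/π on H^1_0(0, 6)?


||u||_L² / ||u'||_L² = 6/π = C_P.

u(x) = -7/3·sin(π/6·x), so u'(x) = -7*π*cos(π*x/6)/18.
Writing u(x) = A·sin(kπx/L) with A = -7/3 and k = 1, use ∫_0^L sin²(kπx/L) dx = L/2 and ∫_0^L cos²(kπx/L) dx = L/2.
u² = 49/9·sin²(π/6·x) and (u')² = 49*π^2/324·cos²(π/6·x), and each of sin², cos² integrates to L/2 = 3 over (0, 6).
∫_0^6 u² dx = 49/3, so ||u||_L² = 7*sqrt(3)/3.
∫_0^6 (u')² dx = 49*π^2/108, so ||u'||_L² = 7*sqrt(3)*π/18.
Ratio ||u||_L² / ||u'||_L² = 6/π.
Sharp Poincaré constant on H^1_0(0, 6) is C_P = L/π = 6/π, achieved by sin(π/6·x).
This is the k = 1 eigenfunction (up to amplitude), so the ratio equals the sharp Poincaré constant exactly.


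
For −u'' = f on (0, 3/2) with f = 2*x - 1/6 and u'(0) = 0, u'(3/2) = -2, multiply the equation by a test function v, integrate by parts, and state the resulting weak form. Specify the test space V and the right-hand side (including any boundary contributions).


V = H^1(0, 3/2) (v unrestricted at boundary; u is determined up to an additive constant); weak form: ∫_0^3/2 u'v' dx = ∫_0^3/2 (2*x - 1/6) v dx − 2·v(3/2) for all v ∈ V.

Multiply both sides by a test function v and integrate from 0 to 3/2:
  ∫_0^3/2 −u''(x) v(x) dx = ∫_0^3/2 f(x) v(x) dx.
Integrate the LHS by parts once:
  ∫_0^3/2 −u'' v dx = −[u'(x) v(x)]_0^3/2 + ∫_0^3/2 u'(x) v'(x) dx.
Thus ∫_0^3/2 u'(x) v'(x) dx = ∫_0^3/2 f(x) v(x) dx + [u'(x) v(x)]_0^3/2.
Choose V so that boundary terms are either known or forced to vanish.
u has inhomogeneous Neumann u'(0) = 0, u'(3/2) = -2. [u' v]_0^3/2 = (-2)·v(3/2) − (0)·v(0) = − 2·v(3/2). Take V = H^1(0, 3/2); boundary term becomes part of RHS.
Weak formulation: find u (satisfying any essential BC) such that ∫_0^3/2 u'(x) v'(x) dx = ∫_0^3/2 f v dx − 2·v(3/2) for all v ∈ V (Neumann data are natural BCs: they enter the RHS as boundary terms).
Substituting f(x) = 2*x - 1/6, the right-hand side is ∫_0^3/2 (2*x - 1/6) v dx − 2·v(3/2).
Compatibility check (pure Neumann): taking v ≡ 1 ∈ V gives 0 = ∫_0^3/2 f dx + (-2) − (0), i.e. ∫_0^3/2 f dx must equal u'(0) − u'(3/2) = 2. Indeed ∫_0^3/2 (2*x - 1/6) dx = 2, so the data are compatible. The solution is then unique only up to an additive constant (fix it e.g. by requiring ∫_0^3/2 u dx = 0).


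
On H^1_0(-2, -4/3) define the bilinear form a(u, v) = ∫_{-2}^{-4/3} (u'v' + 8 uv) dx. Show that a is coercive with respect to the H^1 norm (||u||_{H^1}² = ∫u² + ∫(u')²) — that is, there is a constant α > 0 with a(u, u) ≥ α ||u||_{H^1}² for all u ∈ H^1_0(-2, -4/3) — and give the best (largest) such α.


α = 1

Coercivity of a(·,·) on H^1_0(-2, -4/3) means a(u, u) ≥ α ||u||_{H^1}² for every u ∈ H^1_0.
The interval has length L = 2/3, and Poincaré/coercivity depend only on L. Here a(u, u) = ∫(u')² + (8)·∫u².
Here c = 8 ≥ 1, so a(u,u) = ∫(u')² + c∫u² ≥ ∫(u')² + ∫u² = ||u||_{H^1}², i.e. α = 1 works. No larger α is possible: a(u,u) ≥ α||u||_{H^1}² means (1−α)∫(u')² ≥ (α−c)∫u², and for the modes u_n = sin(nπ(x−x₀)/L) (x₀ the left endpoint) one has ∫u_n²/∫(u_n')² = (L/(nπ))² → 0, so a(u_n,u_n)/||u_n||_{H^1}² → 1. Hence the optimal constant is α = 1.
Therefore α = 1.


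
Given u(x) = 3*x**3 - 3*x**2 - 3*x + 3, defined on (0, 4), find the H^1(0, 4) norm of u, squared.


||u||_{H^1}^2 = 649416/35

The H^1 norm (squared) on an interval (0, L) is
  ||u||_{H^1}^2 = ∫_0^L u(x)^2 dx + ∫_0^L u'(x)^2 dx.
Compute u'(x) = 9*x**2 - 6*x - 3.
Then u(x)^2 = 9*x**6 - 18*x**5 - 9*x**4 + 36*x**3 - 9*x**2 - 18*x + 9 and u'(x)^2 = 81*x**4 - 108*x**3 - 18*x**2 + 36*x + 9.
Integrate each monomial from 0 to 4 using ∫_0^4 c·x^n dx = c·4^(n+1)/(n+1):
  ∫_0^4 u(x)^2 dx = ∫_0^4 (9*x^6 - 18*x^5 - 9*x^4 + 36*x^3 - 9*x^2 - 18*x + 9) dx. Term by term:
    ∫_0^4 9*x^6 dx = 147456/7;  ∫_0^4 -18*x^5 dx = -12288;  ∫_0^4 -9*x^4 dx = -9216/5;
    ∫_0^4 36*x^3 dx = 2304;  ∫_0^4 -9*x^2 dx = -192;  ∫_0^4 -18*x dx = -144;
    ∫_0^4 9 dx = 36.
  Sum: 147456/7 − 12288 − 9216/5 + 2304 − 192 − 144 + 36 = 312828/35.
  ∫_0^4 u'(x)^2 dx = ∫_0^4 (81*x^4 - 108*x^3 - 18*x^2 + 36*x + 9) dx. Term by term:
    ∫_0^4 81*x^4 dx = 82944/5;  ∫_0^4 -108*x^3 dx = -6912;  ∫_0^4 -18*x^2 dx = -384;
    ∫_0^4 36*x dx = 288;  ∫_0^4 9 dx = 36.
  Sum: 82944/5 − 6912 − 384 + 288 + 36 = 48084/5.
Adding: ||u||_{H^1}^2 = 312828/35 + 48084/5 = 649416/35.


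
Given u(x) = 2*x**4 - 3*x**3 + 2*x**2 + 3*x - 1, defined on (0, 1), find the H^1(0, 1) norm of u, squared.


||u||_{H^1}^2 = 5801/315

The H^1 norm (squared) on an interval (0, L) is
  ||u||_{H^1}^2 = ∫_0^L u(x)^2 dx + ∫_0^L u'(x)^2 dx.
Compute u'(x) = 8*x**3 - 9*x**2 + 4*x + 3.
Then u(x)^2 = 4*x**8 - 12*x**7 + 17*x**6 - 18*x**4 + 18*x**3 + 5*x**2 - 6*x + 1 and u'(x)^2 = 64*x**6 - 144*x**5 + 145*x**4 - 24*x**3 - 38*x**2 + 24*x + 9.
Integrate each monomial from 0 to 1 using ∫_0^1 c·x^n dx = c·1^(n+1)/(n+1):
  ∫_0^1 u(x)^2 dx = ∫_0^1 (4*x^8 - 12*x^7 + 17*x^6 - 18*x^4 + 18*x^3 + 5*x^2 - 6*x + 1) dx. Term by term:
    ∫_0^1 4*x^8 dx = 4/9;  ∫_0^1 -12*x^7 dx = -3/2;  ∫_0^1 17*x^6 dx = 17/7;
    ∫_0^1 -18*x^4 dx = -18/5;  ∫_0^1 18*x^3 dx = 9/2;  ∫_0^1 5*x^2 dx = 5/3;
    ∫_0^1 -6*x dx = -3;  ∫_0^1 1 dx = 1.
  Sum: 4/9 − 3/2 + 17/7 − 18/5 + 9/2 + 5/3 − 3 + 1 = 611/315.
  ∫_0^1 u'(x)^2 dx = ∫_0^1 (64*x^6 - 144*x^5 + 145*x^4 - 24*x^3 - 38*x^2 + 24*x + 9) dx. Term by term:
    ∫_0^1 64*x^6 dx = 64/7;  ∫_0^1 -144*x^5 dx = -24;  ∫_0^1 145*x^4 dx = 29;
    ∫_0^1 -24*x^3 dx = -6;  ∫_0^1 -38*x^2 dx = -38/3;  ∫_0^1 24*x dx = 12;
    ∫_0^1 9 dx = 9.
  Sum: 64/7 − 24 + 29 − 6 − 38/3 + 12 + 9 = 346/21.
Adding: ||u||_{H^1}^2 = 611/315 + 346/21 = 5801/315.


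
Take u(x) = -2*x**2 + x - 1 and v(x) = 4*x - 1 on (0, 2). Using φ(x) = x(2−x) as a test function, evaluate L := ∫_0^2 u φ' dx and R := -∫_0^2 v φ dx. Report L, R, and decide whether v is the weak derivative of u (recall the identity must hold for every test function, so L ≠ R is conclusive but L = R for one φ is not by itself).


LHS = 4, RHS = -4. No, v is not the weak derivative of u.

u(x) = -2*x**2 + x - 1, classical derivative u'(x) = 1 - 4*x.
φ(x) = x(2−x), so φ'(x) = 2 - 2*x.
Note φ(0) = φ(2) = 0, so the boundary term u·φ vanishes.
LHS = ∫_0^2 u(x) φ'(x) dx = ∫_0^2 (4*x^3 - 6*x^2 + 4*x - 2) dx. Term by term:
  ∫_0^2 4*x^3 dx = 16;  ∫_0^2 -6*x^2 dx = -16;  ∫_0^2 4*x dx = 8;
  ∫_0^2 -2 dx = -4.
Sum: 16 − 16 + 8 − 4 = 4.
So LHS = 4.
∫_0^2 v(x) φ(x) dx = ∫_0^2 (-4*x^3 + 9*x^2 - 2*x) dx. Term by term:
  ∫_0^2 -4*x^3 dx = -16;  ∫_0^2 9*x^2 dx = 24;  ∫_0^2 -2*x dx = -4.
Sum: -16 + 24 − 4 = 4.
So RHS = -∫_0^2 v(x) φ(x) dx = -4.
LHS − RHS = 8 ≠ 0, so the identity fails.
(For a valid weak derivative the identity must hold for EVERY test function, in particular this one. The failure shows v is NOT the weak derivative of u.)
Correct weak derivative would be u'(x) = 1 - 4*x.


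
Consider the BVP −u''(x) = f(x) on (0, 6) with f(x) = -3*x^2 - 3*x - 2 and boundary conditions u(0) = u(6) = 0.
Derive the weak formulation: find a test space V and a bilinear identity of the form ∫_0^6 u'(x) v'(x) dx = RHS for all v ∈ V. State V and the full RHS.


V = H^1_0(0, 6) (so v(0) = v(6) = 0); weak form: ∫_0^6 u'v' dx = ∫_0^6 (-3*x^2 - 3*x - 2) v dx for all v ∈ V.

Multiply both sides by a test function v and integrate from 0 to 6:
  ∫_0^6 −u''(x) v(x) dx = ∫_0^6 f(x) v(x) dx.
Integrate the LHS by parts once:
  ∫_0^6 −u'' v dx = −[u'(x) v(x)]_0^6 + ∫_0^6 u'(x) v'(x) dx.
Thus ∫_0^6 u'(x) v'(x) dx = ∫_0^6 f(x) v(x) dx + [u'(x) v(x)]_0^6.
Choose V so that boundary terms are either known or forced to vanish.
u is Dirichlet: u(0) = u(6) = 0. Let V = H^1_0(0, 6); then v(0) = v(6) = 0, and [u' v]_0^6 = 0.
Weak formulation: find u (satisfying any essential BC) such that ∫_0^6 u'(x) v'(x) dx = ∫_0^6 f v dx for all v ∈ V.
Substituting f(x) = -3*x^2 - 3*x - 2, the right-hand side is ∫_0^6 (-3*x^2 - 3*x - 2) v dx.


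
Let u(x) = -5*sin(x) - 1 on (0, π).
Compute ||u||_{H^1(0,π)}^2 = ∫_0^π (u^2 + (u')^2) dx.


||u||_{H^1(0,π)}^2 = 20 + 26*π

u'(x) = -5*cos(x).
Expand u² and (u')² and integrate term by term on (0, π), using: for integers n ≥ 1, ∫_0^π sin²(nx) dx = ∫_0^π cos²(nx) dx = π/2; for n ≠ n', ∫_0^π sin(nx)sin(n'x) dx = ∫_0^π cos(nx)cos(n'x) dx = 0; and by product-to-sum, ∫_0^π sin(nx)cos(n'x) dx = ½∫_0^π [sin((n+n')x) + sin((n−n')x)] dx, which is 0 when n+n' is even and 2n/(n²−n'²) when n+n' is odd (it need not vanish on (0, π)). For the constant mode: ∫_0^π 1 dx = π, ∫_0^π cos(nx) dx = 0, ∫_0^π sin(nx) dx = (1−(−1)^n)/n.
  u² squared terms: (-1)²·∫1 dx = 1·π = π;  (-5)²·∫sin(x)² dx = 25·π/2 = 25*π/2.
  u² cross terms: 2·(-1)·(-5)·∫1·sin(x) dx = 10·(2) = 20.
  So ∫_0^π u² dx = π + 25*π/2 + 20 = 20 + 27*π/2.
  (u')² squared terms: (-5)²·∫cos(x)² dx = 25·π/2 = 25*π/2.
  So ∫_0^π (u')² dx = 25*π/2.
||u||_{H^1}^2 = (20 + 27*π/2) + (25*π/2) = 20 + 26*π.


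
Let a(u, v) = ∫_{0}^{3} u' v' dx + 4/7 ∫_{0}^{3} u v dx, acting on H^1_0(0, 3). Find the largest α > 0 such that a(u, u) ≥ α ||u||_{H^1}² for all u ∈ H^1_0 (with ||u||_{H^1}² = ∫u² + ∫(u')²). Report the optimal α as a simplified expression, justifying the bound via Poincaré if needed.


α = (36/7 + π^2)/(9 + π^2)

Coercivity of a(·,·) on H^1_0(0, 3) means a(u, u) ≥ α ||u||_{H^1}² for every u ∈ H^1_0.
The interval has length L = 3, and Poincaré/coercivity depend only on L. Here a(u, u) = ∫(u')² + (4/7)·∫u².
Here 0 < c = 4/7 < 1. The condition a(u,u) ≥ α||u||_{H^1}² reads (1−α)∫(u')² ≥ (α−c)∫u². Any admissible α is ≤ 1 (rapidly oscillating u have ∫u²/∫(u')² → 0), and α = 1 would force 0 ≥ (1−c)∫u², impossible since c < 1; so 1−α > 0. By the sharp Poincaré inequality on H^1_0 of an interval of length L, ∫(u')² ≥ (π/L)²∫u² with equality for the first sine mode sin(π(x−x₀)/L) (x₀ the left endpoint), so the inequality holds for all u iff (1−α)(π/L)² ≥ α − c, i.e. α ≤ ((π/L)² + c)/((π/L)² + 1) = (1 + c(L/π)²)/(1 + (L/π)²). With (π/L)² = π^2/9 and c = 4/7, the largest admissible constant is α = ((π/L)² + c)/((π/L)² + 1).
Simplifying, α = (36/7 + π^2)/(9 + π^2).


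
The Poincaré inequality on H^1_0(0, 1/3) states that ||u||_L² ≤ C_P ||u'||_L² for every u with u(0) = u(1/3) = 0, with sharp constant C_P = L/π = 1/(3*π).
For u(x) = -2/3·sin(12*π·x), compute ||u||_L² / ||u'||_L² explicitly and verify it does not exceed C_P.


||u||_L² / ||u'||_L² = 1/(12*π) < C_P = 1/(3*π).

u(x) = -2/3·sin(12*π·x), so u'(x) = -8*π*cos(12*π*x).
Writing u(x) = A·sin(kπx/L) with A = -2/3 and k = 4, use ∫_0^L sin²(kπx/L) dx = L/2 and ∫_0^L cos²(kπx/L) dx = L/2.
u² = 4/9·sin²(12*π·x) and (u')² = 64*π^2·cos²(12*π·x), and each of sin², cos² integrates to L/2 = 1/6 over (0, 1/3).
∫_0^1/3 u² dx = 2/27, so ||u||_L² = sqrt(6)/9.
∫_0^1/3 (u')² dx = 32*π^2/3, so ||u'||_L² = 4*sqrt(6)*π/3.
Ratio ||u||_L² / ||u'||_L² = 1/(12*π).
Sharp Poincaré constant on H^1_0(0, 1/3) is C_P = L/π = 1/(3*π), achieved by sin(3*π·x).
This is the k = 4 harmonic; the ratio L/(kπ) is strictly less than C_P = L/π, consistent with the sharp inequality ||u||_L² ≤ C_P ||u'||_L².


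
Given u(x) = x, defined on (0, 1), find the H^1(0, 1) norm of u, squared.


||u||_{H^1}^2 = 4/3

The H^1 norm (squared) on an interval (0, L) is
  ||u||_{H^1}^2 = ∫_0^L u(x)^2 dx + ∫_0^L u'(x)^2 dx.
Compute u'(x) = 1.
Then u(x)^2 = x**2 and u'(x)^2 = 1.
Integrate each monomial from 0 to 1 using ∫_0^1 c·x^n dx = c·1^(n+1)/(n+1):
  ∫_0^1 u(x)^2 dx = ∫_0^1 (x^2) dx. Term by term:
    ∫_0^1 x^2 dx = 1/3.
  ∫_0^1 u'(x)^2 dx = ∫_0^1 (1) dx. Term by term:
    ∫_0^1 1 dx = 1.
Adding: ||u||_{H^1}^2 = 1/3 + 1 = 4/3.


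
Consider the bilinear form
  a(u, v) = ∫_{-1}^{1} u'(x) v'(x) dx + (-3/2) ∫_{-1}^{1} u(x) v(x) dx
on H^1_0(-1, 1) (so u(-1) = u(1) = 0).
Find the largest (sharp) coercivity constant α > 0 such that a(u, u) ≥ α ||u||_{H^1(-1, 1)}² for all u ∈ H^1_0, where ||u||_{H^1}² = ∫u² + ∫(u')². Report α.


α = (-6 + π^2)/(4 + π^2)

Coercivity of a(·,·) on H^1_0(-1, 1) means a(u, u) ≥ α ||u||_{H^1}² for every u ∈ H^1_0.
The interval has length L = 2, and Poincaré/coercivity depend only on L. Here a(u, u) = ∫(u')² + (-3/2)·∫u².
Here c = -3/2 < 0 with |c| < (π/L)² = π^2/4, so coercivity still holds. The condition a(u,u) ≥ α||u||_{H^1}² reads (1−α)∫(u')² ≥ (α−c)∫u². Any admissible α is ≤ 1 (rapidly oscillating u have ∫u²/∫(u')² → 0), and α = 1 would force 0 ≥ (1−c)∫u², impossible since c < 1; so 1−α > 0. By the sharp Poincaré inequality on H^1_0 of an interval of length L, ∫(u')² ≥ (π/L)²∫u² with equality for the first sine mode sin(π(x−x₀)/L) (x₀ the left endpoint), so the inequality holds for all u iff (1−α)(π/L)² ≥ α − c, i.e. α ≤ ((π/L)² + c)/((π/L)² + 1) = (1 + c(L/π)²)/(1 + (L/π)²). (Direct route, valid since c ≤ 0: Poincaré gives c∫u² ≥ c(L/π)²∫(u')², so a(u,u) ≥ (1 + c(L/π)²)∫(u')², while ||u||_{H^1}² ≤ (1 + (L/π)²)∫(u')²; dividing yields the same α.) With (π/L)² = π^2/4 and c = -3/2, the largest admissible constant is α = ((π/L)² + c)/((π/L)² + 1).
Simplifying, α = (-6 + π^2)/(4 + π^2).
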